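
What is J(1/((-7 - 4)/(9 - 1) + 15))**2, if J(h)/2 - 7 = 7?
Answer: 784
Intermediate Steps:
J(h) = 28 (J(h) = 14 + 2*7 = 14 + 14 = 28)
J(1/((-7 - 4)/(9 - 1) + 15))**2 = 28**2 = 784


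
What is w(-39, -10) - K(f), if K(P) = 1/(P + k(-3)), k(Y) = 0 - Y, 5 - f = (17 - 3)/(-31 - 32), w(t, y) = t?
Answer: -2895/74 ≈ -39.122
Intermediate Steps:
f = 47/9 (f = 5 - (17 - 3)/(-31 - 32) = 5 - 14/(-63) = 5 - 14*(-1)/63 = 5 - 1*(-2/9) = 5 + 2/9 = 47/9 ≈ 5.2222)
k(Y) = -Y
K(P) = 1/(3 + P) (K(P) = 1/(P - 1*(-3)) = 1/(P + 3) = 1/(3 + P))
w(-39, -10) - K(f) = -39 - 1/(3 + 47/9) = -39 - 1/74/9 = -39 - 1*9/74 = -39 - 9/74 = -2895/74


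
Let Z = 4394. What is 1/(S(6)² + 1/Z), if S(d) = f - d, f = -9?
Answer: 4394/988651 ≈ 0.0044444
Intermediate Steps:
S(d) = -9 - d
1/(S(6)² + 1/Z) = 1/((-9 - 1*6)² + 1/4394) = 1/((-9 - 6)² + 1/4394) = 1/((-15)² + 1/4394) = 1/(225 + 1/4394) = 1/(988651/4394) = 4394/988651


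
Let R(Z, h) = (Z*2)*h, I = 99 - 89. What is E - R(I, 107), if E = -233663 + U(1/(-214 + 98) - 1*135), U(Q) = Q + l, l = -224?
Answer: -27394793/116 ≈ -2.3616e+5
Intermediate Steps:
I = 10
R(Z, h) = 2*Z*h (R(Z, h) = (2*Z)*h = 2*Z*h)
U(Q) = -224 + Q (U(Q) = Q - 224 = -224 + Q)
E = -27146553/116 (E = -233663 + (-224 + (1/(-214 + 98) - 1*135)) = -233663 + (-224 + (1/(-116) - 135)) = -233663 + (-224 + (-1/116 - 135)) = -233663 + (-224 - 15661/116) = -233663 - 41645/116 = -27146553/116 ≈ -2.3402e+5)
E - R(I, 107) = -27146553/116 - 2*10*107 = -27146553/116 - 1*2140 = -27146553/116 - 2140 = -27394793/116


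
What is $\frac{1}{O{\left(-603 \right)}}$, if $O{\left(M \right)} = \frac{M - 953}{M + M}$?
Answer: $\frac{603}{778} \approx 0.77506$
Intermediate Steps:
$O{\left(M \right)} = \frac{-953 + M}{2 M}$
$\frac{1}{O{\left(-603 \right)}} = \frac{1}{\frac{1}{2} \frac{1}{-603} \left(-953 - 603\right)} = \frac{1}{\frac{1}{2} \left(- \frac{1}{603}\right) \left(-1556\right)} = \frac{1}{\frac{778}{603}} = \frac{603}{778}$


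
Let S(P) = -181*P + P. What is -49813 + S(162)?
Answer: -78973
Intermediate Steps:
S(P) = -180*P
-49813 + S(162) = -49813 - 180*162 = -49813 - 29160 = -78973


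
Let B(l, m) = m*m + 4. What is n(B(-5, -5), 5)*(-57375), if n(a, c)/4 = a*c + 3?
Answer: -33966000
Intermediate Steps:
B(l, m) = 4 + m**2 (B(l, m) = m**2 + 4 = 4 + m**2)
n(a, c) = 12 + 4*a*c (n(a, c) = 4*(a*c + 3) = 4*(3 + a*c) = 12 + 4*a*c)
n(B(-5, -5), 5)*(-57375) = (12 + 4*(4 + (-5)**2)*5)*(-57375) = (12 + 4*(4 + 25)*5)*(-57375) = (12 + 4*29*5)*(-57375) = (12 + 580)*(-57375) = 592*(-57375) = -33966000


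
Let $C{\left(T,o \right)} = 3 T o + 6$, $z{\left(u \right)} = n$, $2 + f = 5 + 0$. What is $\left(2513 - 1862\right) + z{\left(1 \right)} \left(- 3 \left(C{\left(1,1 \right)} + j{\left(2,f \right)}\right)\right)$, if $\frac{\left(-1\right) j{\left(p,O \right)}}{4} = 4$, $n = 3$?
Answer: $714$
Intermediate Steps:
$f = 3$ ($f = -2 + \left(5 + 0\right) = -2 + 5 = 3$)
$z{\left(u \right)} = 3$
$C{\left(T,o \right)} = 6 + 3 T o$ ($C{\left(T,o \right)} = 3 T o + 6 = 6 + 3 T o$)
$j{\left(p,O \right)} = -16$ ($j{\left(p,O \right)} = \left(-4\right) 4 = -16$)
$\left(2513 - 1862\right) + z{\left(1 \right)} \left(- 3 \left(C{\left(1,1 \right)} + j{\left(2,f \right)}\right)\right) = \left(2513 - 1862\right) + 3 \left(- 3 \left(\left(6 + 3 \cdot 1 \cdot 1\right) - 16\right)\right) = 651 + 3 \left(- 3 \left(\left(6 + 3\right) - 16\right)\right) = 651 + 3 \left(- 3 \left(9 - 16\right)\right) = 651 + 3 \left(\left(-3\right) \left(-7\right)\right) = 651 + 3 \cdot 21 = 651 + 63 = 714$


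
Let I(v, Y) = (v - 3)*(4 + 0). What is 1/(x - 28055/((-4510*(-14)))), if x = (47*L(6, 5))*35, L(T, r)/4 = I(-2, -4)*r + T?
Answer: -12628/7810676171 ≈ -1.6168e-6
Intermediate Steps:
I(v, Y) = -12 + 4*v (I(v, Y) = (-3 + v)*4 = -12 + 4*v)
L(T, r) = -80*r + 4*T (L(T, r) = 4*((-12 + 4*(-2))*r + T) = 4*((-12 - 8)*r + T) = 4*(-20*r + T) = 4*(T - 20*r) = -80*r + 4*T)
x = -618520 (x = (47*(-80*5 + 4*6))*35 = (47*(-400 + 24))*35 = (47*(-376))*35 = -17672*35 = -618520)
1/(x - 28055/((-4510*(-14)))) = 1/(-618520 - 28055/((-4510*(-14)))) = 1/(-618520 - 28055/63140) = 1/(-618520 - 28055*1/63140) = 1/(-618520 - 5611/12628) = 1/(-7810676171/12628) = -12628/7810676171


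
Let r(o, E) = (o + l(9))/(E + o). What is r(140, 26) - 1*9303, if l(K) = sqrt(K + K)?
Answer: -772079/83 + 3*sqrt(2)/166 ≈ -9302.1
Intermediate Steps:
l(K) = sqrt(2)*sqrt(K) (l(K) = sqrt(2*K) = sqrt(2)*sqrt(K))
r(o, E) = (o + 3*sqrt(2))/(E + o) (r(o, E) = (o + sqrt(2)*sqrt(9))/(E + o) = (o + sqrt(2)*3)/(E + o) = (o + 3*sqrt(2))/(E + o))
r(140, 26) - 1*9303 = (140 + 3*sqrt(2))/(26 + 140) - 1*9303 = (140 + 3*sqrt(2))/166 - 9303 = (70/83 + 3*sqrt(2)/166) - 9303 = -772079/83 + 3*sqrt(2)/166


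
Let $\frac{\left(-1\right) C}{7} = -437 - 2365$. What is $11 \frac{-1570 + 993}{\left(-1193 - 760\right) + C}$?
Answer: $- \frac{6347}{17661} \approx -0.35938$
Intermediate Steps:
$C = 19614$ ($C = - 7 \left(-437 - 2365\right) = \left(-7\right) \left(-2802\right) = 19614$)
$11 \frac{-1570 + 993}{\left(-1193 - 760\right) + C} = 11 \frac{-1570 + 993}{\left(-1193 - 760\right) + 19614} = 11 \left(- \frac{577}{\left(-1193 - 760\right) + 19614}\right) = 11 \left(- \frac{577}{-1953 + 19614}\right) = 11 \left(- \frac{577}{17661}\right) = - \frac{6347}{17661}$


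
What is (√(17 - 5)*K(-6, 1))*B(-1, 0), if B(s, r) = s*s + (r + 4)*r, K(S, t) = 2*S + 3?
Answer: -18*√3 ≈ -31.177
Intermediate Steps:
K(S, t) = 3 + 2*S
B(s, r) = s² + r*(4 + r) (B(s, r) = s² + (4 + r)*r = s² + r*(4 + r))
(√(17 - 5)*K(-6, 1))*B(-1, 0) = (√(17 - 5)*(3 + 2*(-6)))*(0² + (-1)² + 4*0) = (√12*(3 - 12))*(0 + 1 + 0) = ((2*√3)*(-9))*1 = -18*√3*1 = -18*√3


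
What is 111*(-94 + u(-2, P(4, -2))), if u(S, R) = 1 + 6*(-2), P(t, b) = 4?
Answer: -11655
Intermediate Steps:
u(S, R) = -11 (u(S, R) = 1 - 12 = -11)
111*(-94 + u(-2, P(4, -2))) = 111*(-94 - 11) = 111*(-105) = -11655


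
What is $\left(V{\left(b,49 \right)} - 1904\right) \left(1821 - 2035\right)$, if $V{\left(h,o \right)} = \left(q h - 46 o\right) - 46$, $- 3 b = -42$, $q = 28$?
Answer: $815768$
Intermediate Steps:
$b = 14$ ($b = \left(- \frac{1}{3}\right) \left(-42\right) = 14$)
$V{\left(h,o \right)} = -46 - 46 o + 28 h$ ($V{\left(h,o \right)} = \left(28 h - 46 o\right) - 46 = \left(- 46 o + 28 h\right) - 46 = -46 - 46 o + 28 h$)
$\left(V{\left(b,49 \right)} - 1904\right) \left(1821 - 2035\right) = \left(\left(-46 - 2254 + 28 \cdot 14\right) - 1904\right) \left(1821 - 2035\right) = \left(\left(-46 - 2254 + 392\right) - 1904\right) \left(-214\right) = \left(-1908 - 1904\right) \left(-214\right) = \left(-3812\right) \left(-214\right) = 815768$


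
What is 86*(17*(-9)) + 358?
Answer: -12800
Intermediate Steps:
86*(17*(-9)) + 358 = 86*(-153) + 358 = -13158 + 358 = -12800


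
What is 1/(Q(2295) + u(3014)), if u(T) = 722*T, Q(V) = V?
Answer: 1/2178403 ≈ 4.5905e-7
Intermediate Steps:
1/(Q(2295) + u(3014)) = 1/(2295 + 722*3014) = 1/(2295 + 2176108) = 1/2178403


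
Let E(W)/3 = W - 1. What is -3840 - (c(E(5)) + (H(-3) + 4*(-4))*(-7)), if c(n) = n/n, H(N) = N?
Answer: -3974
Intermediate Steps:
E(W) = -3 + 3*W (E(W) = 3*(W - 1) = 3*(-1 + W) = -3 + 3*W)
c(n) = 1
-3840 - (c(E(5)) + (H(-3) + 4*(-4))*(-7)) = -3840 - (1 + (-3 + 4*(-4))*(-7)) = -3840 - (1 + (-3 - 16)*(-7)) = -3840 - (1 - 19*(-7)) = -3840 - (1 + 133) = -3840 - 1*134 = -3840 - 134 = -3974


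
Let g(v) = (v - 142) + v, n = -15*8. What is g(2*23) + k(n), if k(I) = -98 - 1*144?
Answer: -292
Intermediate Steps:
n = -120
g(v) = -142 + 2*v (g(v) = (-142 + v) + v = -142 + 2*v)
k(I) = -242 (k(I) = -98 - 144 = -242)
g(2*23) + k(n) = (-142 + 2*(2*23)) - 242 = (-142 + 2*46) - 242 = (-142 + 92) - 242 = -50 - 242 = -292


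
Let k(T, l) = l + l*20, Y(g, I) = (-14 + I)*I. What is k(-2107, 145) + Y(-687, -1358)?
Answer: 1866221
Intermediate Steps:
Y(g, I) = I*(-14 + I)
k(T, l) = 21*l (k(T, l) = l + 20*l = 21*l)
k(-2107, 145) + Y(-687, -1358) = 21*145 - 1358*(-14 - 1358) = 3045 - 1358*(-1372) = 3045 + 1863176 = 1866221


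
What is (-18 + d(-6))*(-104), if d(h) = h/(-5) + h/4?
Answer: 9516/5 ≈ 1903.2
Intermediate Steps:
d(h) = h/20 (d(h) = h*(-⅕) + h*(¼) = -h/5 + h/4 = h/20)
(-18 + d(-6))*(-104) = (-18 + (1/20)*(-6))*(-104) = (-18 - 3/10)*(-104) = -183/10*(-104) = 9516/5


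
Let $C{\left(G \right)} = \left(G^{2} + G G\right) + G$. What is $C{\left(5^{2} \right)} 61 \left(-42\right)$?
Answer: $-3266550$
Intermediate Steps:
$C{\left(G \right)} = G + 2 G^{2}$ ($C{\left(G \right)} = \left(G^{2} + G^{2}\right) + G = 2 G^{2} + G = G + 2 G^{2}$)
$C{\left(5^{2} \right)} 61 \left(-42\right) = 5^{2} \left(1 + 2 \cdot 5^{2}\right) 61 \left(-42\right) = 25 \left(1 + 2 \cdot 25\right) 61 \left(-42\right) = 25 \left(1 + 50\right) 61 \left(-42\right) = 25 \cdot 51 \cdot 61 \left(-42\right) = 1275 \cdot 61 \left(-42\right) = 77775 \left(-42\right) = -3266550$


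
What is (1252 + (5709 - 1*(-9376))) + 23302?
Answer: 39639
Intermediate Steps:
(1252 + (5709 - 1*(-9376))) + 23302 = (1252 + (5709 + 9376)) + 23302 = (1252 + 15085) + 23302 = 16337 + 23302 = 39639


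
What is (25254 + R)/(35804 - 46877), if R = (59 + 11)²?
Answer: -30154/11073 ≈ -2.7232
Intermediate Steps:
R = 4900 (R = 70² = 4900)
(25254 + R)/(35804 - 46877) = (25254 + 4900)/(35804 - 46877) = 30154/(-11073) = 30154*(-1/11073) = -30154/11073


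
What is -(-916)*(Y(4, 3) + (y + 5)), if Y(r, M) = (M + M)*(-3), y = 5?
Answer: -7328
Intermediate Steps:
Y(r, M) = -6*M (Y(r, M) = (2*M)*(-3) = -6*M)
-(-916)*(Y(4, 3) + (y + 5)) = -(-916)*(-6*3 + (5 + 5)) = -(-916)*(-18 + 10) = -(-916)*(-8) = -916*8 = -7328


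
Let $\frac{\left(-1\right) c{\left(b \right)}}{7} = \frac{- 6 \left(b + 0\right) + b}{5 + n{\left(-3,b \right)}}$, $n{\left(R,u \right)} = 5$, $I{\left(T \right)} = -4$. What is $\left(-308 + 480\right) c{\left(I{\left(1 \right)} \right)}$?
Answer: $-2408$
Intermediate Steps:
$c{\left(b \right)} = \frac{7 b}{2}$ ($c{\left(b \right)} = - 7 \frac{- 6 \left(b + 0\right) + b}{5 + 5} = - 7 \frac{- 6 b + b}{10} = - 7 - 5 b \frac{1}{10} = - 7 \left(- \frac{b}{2}\right) = \frac{7 b}{2}$)
$\left(-308 + 480\right) c{\left(I{\left(1 \right)} \right)} = \left(-308 + 480\right) \frac{7}{2} \left(-4\right) = 172 \left(-14\right) = -2408$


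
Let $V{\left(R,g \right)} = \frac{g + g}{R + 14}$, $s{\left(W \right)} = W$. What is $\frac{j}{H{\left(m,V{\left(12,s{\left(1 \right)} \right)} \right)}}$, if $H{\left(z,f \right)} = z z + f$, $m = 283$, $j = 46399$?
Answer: $\frac{603187}{1041158} \approx 0.57934$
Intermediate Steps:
$V{\left(R,g \right)} = \frac{2 g}{14 + R}$
$H{\left(z,f \right)} = f + z^{2}$ ($H{\left(z,f \right)} = z^{2} + f = f + z^{2}$)
$\frac{j}{H{\left(m,V{\left(12,s{\left(1 \right)} \right)} \right)}} = \frac{46399}{2 \cdot 1 \frac{1}{14 + 12} + 283^{2}} = \frac{46399}{2 \cdot 1 \cdot \frac{1}{26} + 80089} = \frac{46399}{\frac{1}{13} + 80089} = \frac{46399}{\frac{1041158}{13}} = 46399 \cdot \frac{13}{1041158} = \frac{603187}{1041158}$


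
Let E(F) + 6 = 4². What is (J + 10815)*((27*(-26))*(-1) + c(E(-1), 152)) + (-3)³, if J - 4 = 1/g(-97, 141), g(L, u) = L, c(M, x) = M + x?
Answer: 906715269/97 ≈ 9.3476e+6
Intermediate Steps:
E(F) = 10 (E(F) = -6 + 4² = -6 + 16 = 10)
J = 387/97 (J = 4 + 1/(-97) = 4 - 1/97 = 387/97 ≈ 3.9897)
(J + 10815)*((27*(-26))*(-1) + c(E(-1), 152)) + (-3)³ = (387/97 + 10815)*((27*(-26))*(-1) + (10 + 152)) + (-3)³ = 1049442*(-702*(-1) + 162)/97 - 27 = 1049442*(702 + 162)/97 - 27 = (1049442/97)*864 - 27 = 906717888/97 - 27 = 906715269/97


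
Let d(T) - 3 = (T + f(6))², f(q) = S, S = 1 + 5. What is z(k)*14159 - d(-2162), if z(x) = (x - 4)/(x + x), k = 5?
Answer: -46469231/10 ≈ -4.6469e+6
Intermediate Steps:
S = 6
f(q) = 6
z(x) = (-4 + x)/(2*x) (z(x) = (-4 + x)/((2*x)) = (-4 + x)*(1/(2*x)) = (-4 + x)/(2*x))
d(T) = 3 + (6 + T)² (d(T) = 3 + (T + 6)² = 3 + (6 + T)²)
z(k)*14159 - d(-2162) = ((½)*(-4 + 5)/5)*14159 - (3 + (6 - 2162)²) = ((½)*(⅕)*1)*14159 - (3 + (-2156)²) = (⅒)*14159 - (3 + 4648336) = 14159/10 - 1*4648339 = 14159/10 - 4648339 = -46469231/10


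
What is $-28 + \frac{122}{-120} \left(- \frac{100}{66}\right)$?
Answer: $- \frac{5239}{198} \approx -26.46$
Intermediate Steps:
$-28 + \frac{122}{-120} \left(- \frac{100}{66}\right) = -28 + 122 \left(- \frac{1}{120}\right) \left(\left(-100\right) \frac{1}{66}\right) = -28 - - \frac{305}{198} = -28 + \frac{305}{198} = - \frac{5239}{198}$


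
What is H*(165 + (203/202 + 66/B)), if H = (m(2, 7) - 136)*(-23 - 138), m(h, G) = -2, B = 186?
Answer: 11572745205/3131 ≈ 3.6962e+6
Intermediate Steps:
H = 22218 (H = (-2 - 136)*(-23 - 138) = -138*(-161) = 22218)
H*(165 + (203/202 + 66/B)) = 22218*(165 + (203/202 + 66/186)) = 22218*(165 + (203*(1/202) + 66*(1/186))) = 22218*(165 + (203/202 + 11/31)) = 22218*(165 + 8515/6262) = 22218*(1041745/6262) = 11572745205/3131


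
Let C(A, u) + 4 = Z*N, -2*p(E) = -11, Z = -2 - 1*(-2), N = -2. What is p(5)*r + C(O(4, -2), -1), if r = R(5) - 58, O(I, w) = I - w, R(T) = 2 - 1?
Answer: -635/2 ≈ -317.50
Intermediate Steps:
R(T) = 1
r = -57 (r = 1 - 58 = -57)
Z = 0 (Z = -2 + 2 = 0)
p(E) = 11/2 (p(E) = -1/2*(-11) = 11/2)
C(A, u) = -4 (C(A, u) = -4 + 0*(-2) = -4 + 0 = -4)
p(5)*r + C(O(4, -2), -1) = (11/2)*(-57) - 4 = -627/2 - 4 = -635/2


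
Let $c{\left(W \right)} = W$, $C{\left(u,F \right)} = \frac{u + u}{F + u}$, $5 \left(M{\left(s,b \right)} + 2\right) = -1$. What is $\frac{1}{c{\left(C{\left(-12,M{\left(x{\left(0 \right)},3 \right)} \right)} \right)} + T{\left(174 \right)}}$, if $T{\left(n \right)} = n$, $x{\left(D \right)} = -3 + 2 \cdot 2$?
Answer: $\frac{71}{12474} \approx 0.0056918$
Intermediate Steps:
$x{\left(D \right)} = 1$ ($x{\left(D \right)} = -3 + 4 = 1$)
$M{\left(s,b \right)} = - \frac{11}{5}$ ($M{\left(s,b \right)} = -2 + \frac{1}{5} \left(-1\right) = -2 - \frac{1}{5} = - \frac{11}{5}$)
$C{\left(u,F \right)} = \frac{2 u}{F + u}$
$\frac{1}{c{\left(C{\left(-12,M{\left(x{\left(0 \right)},3 \right)} \right)} \right)} + T{\left(174 \right)}} = \frac{1}{2 \left(-12\right) \frac{1}{- \frac{11}{5} - 12} + 174} = \frac{1}{2 \left(-12\right) \frac{1}{- \frac{71}{5}} + 174} = \frac{1}{2 \left(-12\right) \left(- \frac{5}{71}\right) + 174} = \frac{1}{\frac{120}{71} + 174} = \frac{1}{\frac{12474}{71}} = \frac{71}{12474}$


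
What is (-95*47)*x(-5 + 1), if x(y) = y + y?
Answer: 35720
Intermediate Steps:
x(y) = 2*y
(-95*47)*x(-5 + 1) = (-95*47)*(2*(-5 + 1)) = -8930*(-4) = -4465*(-8) = 35720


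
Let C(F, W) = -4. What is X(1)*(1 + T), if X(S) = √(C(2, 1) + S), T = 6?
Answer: 7*I*√3 ≈ 12.124*I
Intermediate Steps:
X(S) = √(-4 + S)
X(1)*(1 + T) = √(-4 + 1)*(1 + 6) = √(-3)*7 = (I*√3)*7 = 7*I*√3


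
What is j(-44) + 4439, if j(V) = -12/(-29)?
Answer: 128743/29 ≈ 4439.4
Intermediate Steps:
j(V) = 12/29 (j(V) = -12*(-1/29) = 12/29)
j(-44) + 4439 = 12/29 + 4439 = 128743/29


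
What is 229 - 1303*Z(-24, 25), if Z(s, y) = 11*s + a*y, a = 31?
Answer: -665604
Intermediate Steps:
Z(s, y) = 11*s + 31*y
229 - 1303*Z(-24, 25) = 229 - 1303*(11*(-24) + 31*25) = 229 - 1303*(-264 + 775) = 229 - 1303*511 = 229 - 665833 = -665604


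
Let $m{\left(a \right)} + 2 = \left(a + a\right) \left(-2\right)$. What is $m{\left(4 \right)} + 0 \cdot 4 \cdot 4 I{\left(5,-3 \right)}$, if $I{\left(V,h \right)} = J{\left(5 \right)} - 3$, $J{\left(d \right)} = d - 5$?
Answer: $-18$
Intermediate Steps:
$J{\left(d \right)} = -5 + d$ ($J{\left(d \right)} = d - 5 = -5 + d$)
$I{\left(V,h \right)} = -3$ ($I{\left(V,h \right)} = \left(-5 + 5\right) - 3 = 0 - 3 = -3$)
$m{\left(a \right)} = -2 - 4 a$ ($m{\left(a \right)} = -2 + \left(a + a\right) \left(-2\right) = -2 + 2 a \left(-2\right) = -2 - 4 a$)
$m{\left(4 \right)} + 0 \cdot 4 \cdot 4 I{\left(5,-3 \right)} = \left(-2 - 16\right) + 0 \cdot 4 \cdot 4 \left(-3\right) = \left(-2 - 16\right) + 0 \cdot 4 \left(-3\right) = -18 + 0 \left(-3\right) = -18 + 0 = -18$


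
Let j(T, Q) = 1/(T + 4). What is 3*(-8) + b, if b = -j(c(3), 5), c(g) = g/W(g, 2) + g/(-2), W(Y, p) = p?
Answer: -97/4 ≈ -24.250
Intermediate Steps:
c(g) = 0 (c(g) = g/2 + g/(-2) = g*(1/2) + g*(-1/2) = g/2 - g/2 = 0)
j(T, Q) = 1/(4 + T)
b = -1/4 (b = -1/(4 + 0) = -1/4 ≈ -0.25000)
3*(-8) + b = 3*(-8) - 1/4 = -24 - 1/4 = -97/4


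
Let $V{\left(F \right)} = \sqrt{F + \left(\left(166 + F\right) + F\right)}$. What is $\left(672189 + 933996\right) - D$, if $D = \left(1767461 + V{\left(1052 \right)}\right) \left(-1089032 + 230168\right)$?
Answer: $1518010230489 + 858864 \sqrt{3322} \approx 1.5181 \cdot 10^{12}$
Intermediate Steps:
$V{\left(F \right)} = \sqrt{166 + 3 F}$ ($V{\left(F \right)} = \sqrt{F + \left(166 + 2 F\right)} = \sqrt{166 + 3 F}$)
$D = -1518008624304 - 858864 \sqrt{3322}$ ($D = \left(1767461 + \sqrt{166 + 3 \cdot 1052}\right) \left(-1089032 + 230168\right) = \left(1767461 + \sqrt{166 + 3156}\right) \left(-858864\right) = \left(1767461 + \sqrt{3322}\right) \left(-858864\right) = -1518008624304 - 858864 \sqrt{3322} \approx -1.5181 \cdot 10^{12}$)
$\left(672189 + 933996\right) - D = \left(672189 + 933996\right) - \left(-1518008624304 - 858864 \sqrt{3322}\right) = 1606185 + \left(1518008624304 + 858864 \sqrt{3322}\right) = 1518010230489 + 858864 \sqrt{3322}$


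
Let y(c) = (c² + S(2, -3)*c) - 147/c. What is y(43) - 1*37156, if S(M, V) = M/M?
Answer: -1516499/43 ≈ -35267.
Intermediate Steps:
S(M, V) = 1
y(c) = c + c² - 147/c (y(c) = (c² + 1*c) - 147/c = (c² + c) - 147/c = (c + c²) - 147/c = c + c² - 147/c)
y(43) - 1*37156 = (43 + 43² - 147/43) - 1*37156 = (43 + 1849 - 147*1/43) - 37156 = (43 + 1849 - 147/43) - 37156 = 81209/43 - 37156 = -1516499/43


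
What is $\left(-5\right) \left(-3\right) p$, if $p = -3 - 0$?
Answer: $-45$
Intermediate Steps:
$p = -3$ ($p = -3 + 0 = -3$)
$\left(-5\right) \left(-3\right) p = \left(-5\right) \left(-3\right) \left(-3\right) = 15 \left(-3\right) = -45$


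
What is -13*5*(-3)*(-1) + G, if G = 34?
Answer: -161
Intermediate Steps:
-13*5*(-3)*(-1) + G = -13*5*(-3)*(-1) + 34 = -(-195)*(-1) + 34 = -13*15 + 34 = -195 + 34 = -161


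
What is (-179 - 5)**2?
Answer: 33856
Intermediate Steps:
(-179 - 5)**2 = (-184)**2 = 33856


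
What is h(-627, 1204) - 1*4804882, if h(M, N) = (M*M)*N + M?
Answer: 468521807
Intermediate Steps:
h(M, N) = M + N*M² (h(M, N) = M²*N + M = N*M² + M = M + N*M²)
h(-627, 1204) - 1*4804882 = -627*(1 - 627*1204) - 1*4804882 = -627*(1 - 754908) - 4804882 = -627*(-754907) - 4804882 = 473326689 - 4804882 = 468521807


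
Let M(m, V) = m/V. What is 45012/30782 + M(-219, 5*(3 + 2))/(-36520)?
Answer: 20551348629/14051983000 ≈ 1.4625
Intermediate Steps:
45012/30782 + M(-219, 5*(3 + 2))/(-36520) = 45012/30782 - 219*1/(5*(3 + 2))/(-36520) = 45012*(1/30782) - 219/(5*5)*(-1/36520) = 22506/15391 - 219/25*(-1/36520) = 22506/15391 + 219/913000 = 20551348629/14051983000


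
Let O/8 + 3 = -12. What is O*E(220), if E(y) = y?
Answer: -26400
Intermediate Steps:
O = -120 (O = -24 + 8*(-12) = -24 - 96 = -120)
O*E(220) = -120*220 = -26400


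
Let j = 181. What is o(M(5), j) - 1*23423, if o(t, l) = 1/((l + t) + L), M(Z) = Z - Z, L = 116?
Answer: -6956630/297 ≈ -23423.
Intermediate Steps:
M(Z) = 0
o(t, l) = 1/(116 + l + t) (o(t, l) = 1/((l + t) + 116) = 1/(116 + l + t))
o(M(5), j) - 1*23423 = 1/(116 + 181 + 0) - 1*23423 = 1/297 - 23423 = -6956630/297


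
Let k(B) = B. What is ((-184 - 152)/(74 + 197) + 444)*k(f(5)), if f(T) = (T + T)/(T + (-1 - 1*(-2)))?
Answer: 199980/271 ≈ 737.93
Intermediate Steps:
f(T) = 2*T/(1 + T) (f(T) = (2*T)/(T + (-1 + 2)) = (2*T)/(T + 1) = (2*T)/(1 + T) = 2*T/(1 + T))
((-184 - 152)/(74 + 197) + 444)*k(f(5)) = ((-184 - 152)/(74 + 197) + 444)*(2*5/(1 + 5)) = (-336/271 + 444)*(2*5/6) = (-336*1/271 + 444)*(2*5*(⅙)) = (-336/271 + 444)*(5/3) = (119988/271)*(5/3) = 199980/271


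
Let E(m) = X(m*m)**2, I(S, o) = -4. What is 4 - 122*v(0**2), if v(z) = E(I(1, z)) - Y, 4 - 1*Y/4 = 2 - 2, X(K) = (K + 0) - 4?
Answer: -15612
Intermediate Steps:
X(K) = -4 + K (X(K) = K - 4 = -4 + K)
E(m) = (-4 + m**2)**2 (E(m) = (-4 + m*m)**2 = (-4 + m**2)**2)
Y = 16 (Y = 16 - 4*(2 - 2) = 16 - 4*0 = 16 + 0 = 16)
v(z) = 128 (v(z) = (-4 + (-4)**2)**2 - 1*16 = (-4 + 16)**2 - 16 = 12**2 - 16 = 144 - 16 = 128)
4 - 122*v(0**2) = 4 - 122*128 = 4 - 15616 = -15612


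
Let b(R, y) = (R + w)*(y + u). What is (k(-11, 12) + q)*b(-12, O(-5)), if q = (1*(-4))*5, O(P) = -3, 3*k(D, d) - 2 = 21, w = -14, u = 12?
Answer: 2886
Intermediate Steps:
k(D, d) = 23/3 (k(D, d) = 2/3 + (1/3)*21 = 2/3 + 7 = 23/3)
b(R, y) = (-14 + R)*(12 + y) (b(R, y) = (R - 14)*(y + 12) = (-14 + R)*(12 + y))
q = -20 (q = -4*5 = -20)
(k(-11, 12) + q)*b(-12, O(-5)) = (23/3 - 20)*(-168 - 14*(-3) + 12*(-12) - 12*(-3)) = -37*(-168 + 42 - 144 + 36)/3 = -37/3*(-234) = 2886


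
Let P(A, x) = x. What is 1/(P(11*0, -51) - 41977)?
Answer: -1/42028 ≈ -2.3794e-5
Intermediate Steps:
1/(P(11*0, -51) - 41977) = 1/(-51 - 41977) = 1/(-42028) = -1/42028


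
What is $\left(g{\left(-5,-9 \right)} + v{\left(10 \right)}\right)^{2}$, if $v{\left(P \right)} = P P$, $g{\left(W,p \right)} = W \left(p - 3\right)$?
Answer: $25600$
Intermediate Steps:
$g{\left(W,p \right)} = W \left(-3 + p\right)$
$v{\left(P \right)} = P^{2}$
$\left(g{\left(-5,-9 \right)} + v{\left(10 \right)}\right)^{2} = \left(- 5 \left(-3 - 9\right) + 10^{2}\right)^{2} = \left(\left(-5\right) \left(-12\right) + 100\right)^{2} = \left(60 + 100\right)^{2} = 160^{2} = 25600$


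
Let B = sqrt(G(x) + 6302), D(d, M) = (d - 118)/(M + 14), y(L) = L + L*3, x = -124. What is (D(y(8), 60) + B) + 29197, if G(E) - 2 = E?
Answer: 1080246/37 + 2*sqrt(1545) ≈ 29274.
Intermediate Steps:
y(L) = 4*L (y(L) = L + 3*L = 4*L)
G(E) = 2 + E
D(d, M) = (-118 + d)/(14 + M)
B = 2*sqrt(1545) (B = sqrt((2 - 124) + 6302) = sqrt(-122 + 6302) = sqrt(6180) = 2*sqrt(1545) ≈ 78.613)
(D(y(8), 60) + B) + 29197 = ((-118 + 4*8)/(14 + 60) + 2*sqrt(1545)) + 29197 = ((-118 + 32)/74 + 2*sqrt(1545)) + 29197 = ((1/74)*(-86) + 2*sqrt(1545)) + 29197 = (-43/37 + 2*sqrt(1545)) + 29197 = 1080246/37 + 2*sqrt(1545)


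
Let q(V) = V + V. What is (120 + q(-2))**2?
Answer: 13456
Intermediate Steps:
q(V) = 2*V
(120 + q(-2))**2 = (120 + 2*(-2))**2 = (120 - 4)**2 = 116**2 = 13456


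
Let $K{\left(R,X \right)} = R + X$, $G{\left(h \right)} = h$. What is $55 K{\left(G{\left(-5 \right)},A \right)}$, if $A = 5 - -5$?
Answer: $275$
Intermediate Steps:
$A = 10$ ($A = 5 + 5 = 10$)
$55 K{\left(G{\left(-5 \right)},A \right)} = 55 \left(-5 + 10\right) = 55 \cdot 5 = 275$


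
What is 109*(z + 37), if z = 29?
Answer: 7194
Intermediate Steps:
109*(z + 37) = 109*(29 + 37) = 109*66 = 7194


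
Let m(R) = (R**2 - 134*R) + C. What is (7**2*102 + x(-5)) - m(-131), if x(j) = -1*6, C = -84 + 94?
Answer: -29733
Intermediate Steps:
C = 10
x(j) = -6
m(R) = 10 + R**2 - 134*R (m(R) = (R**2 - 134*R) + 10 = 10 + R**2 - 134*R)
(7**2*102 + x(-5)) - m(-131) = (7**2*102 - 6) - (10 + (-131)**2 - 134*(-131)) = (49*102 - 6) - (10 + 17161 + 17554) = (4998 - 6) - 1*34725 = 4992 - 34725 = -29733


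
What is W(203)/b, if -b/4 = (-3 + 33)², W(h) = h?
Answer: -203/3600 ≈ -0.056389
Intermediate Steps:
b = -3600 (b = -4*(-3 + 33)² = -4*30² = -4*900 = -3600)
W(203)/b = 203/(-3600) = 203*(-1/3600) = -203/3600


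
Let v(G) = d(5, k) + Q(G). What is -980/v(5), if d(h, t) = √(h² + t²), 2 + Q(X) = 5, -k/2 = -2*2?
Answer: 147/4 - 49*√89/4 ≈ -78.816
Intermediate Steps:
k = 8 (k = -(-4)*2 = -2*(-4) = 8)
Q(X) = 3 (Q(X) = -2 + 5 = 3)
v(G) = 3 + √89 (v(G) = √(5² + 8²) + 3 = √(25 + 64) + 3 = √89 + 3 = 3 + √89)
-980/v(5) = -980/(3 + √89)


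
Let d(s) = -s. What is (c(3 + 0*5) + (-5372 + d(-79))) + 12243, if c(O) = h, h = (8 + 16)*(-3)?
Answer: 6878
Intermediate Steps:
h = -72 (h = 24*(-3) = -72)
c(O) = -72
(c(3 + 0*5) + (-5372 + d(-79))) + 12243 = (-72 + (-5372 - 1*(-79))) + 12243 = (-72 + (-5372 + 79)) + 12243 = (-72 - 5293) + 12243 = -5365 + 12243 = 6878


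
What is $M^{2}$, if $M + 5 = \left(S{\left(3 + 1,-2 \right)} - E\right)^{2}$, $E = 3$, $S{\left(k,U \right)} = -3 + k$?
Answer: $1$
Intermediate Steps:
$M = -1$ ($M = -5 + \left(\left(-3 + \left(3 + 1\right)\right) - 3\right)^{2} = -5 + \left(\left(-3 + 4\right) - 3\right)^{2} = -5 + \left(1 - 3\right)^{2} = -5 + \left(-2\right)^{2} = -5 + 4 = -1$)
$M^{2} = \left(-1\right)^{2} = 1$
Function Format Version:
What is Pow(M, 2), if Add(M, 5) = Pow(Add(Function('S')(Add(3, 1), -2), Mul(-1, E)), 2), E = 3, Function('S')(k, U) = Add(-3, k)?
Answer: 1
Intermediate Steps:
M = -1 (M = Add(-5, Pow(Add(Add(-3, Add(3, 1)), Mul(-1, 3)), 2)) = Add(-5, Pow(Add(Add(-3, 4), -3), 2)) = Add(-5, Pow(Add(1, -3), 2)) = Add(-5, Pow(-2, 2)) = Add(-5, 4) = -1)
Pow(M, 2) = Pow(-1, 2) = 1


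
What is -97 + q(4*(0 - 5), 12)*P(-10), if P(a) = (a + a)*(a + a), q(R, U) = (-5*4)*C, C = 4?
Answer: -32097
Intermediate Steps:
q(R, U) = -80 (q(R, U) = -5*4*4 = -20*4 = -80)
P(a) = 4*a**2 (P(a) = (2*a)*(2*a) = 4*a**2)
-97 + q(4*(0 - 5), 12)*P(-10) = -97 - 320*(-10)**2 = -97 - 320*100 = -97 - 80*400 = -97 - 32000 = -32097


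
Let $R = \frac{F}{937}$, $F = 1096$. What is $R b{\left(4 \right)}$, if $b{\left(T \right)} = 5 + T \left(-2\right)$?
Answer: $- \frac{3288}{937} \approx -3.5091$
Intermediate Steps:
$b{\left(T \right)} = 5 - 2 T$
$R = \frac{1096}{937} \approx 1.1697$
$R b{\left(4 \right)} = \frac{1096 \left(5 - 8\right)}{937} = \frac{1096}{937} \left(-3\right) = - \frac{3288}{937}$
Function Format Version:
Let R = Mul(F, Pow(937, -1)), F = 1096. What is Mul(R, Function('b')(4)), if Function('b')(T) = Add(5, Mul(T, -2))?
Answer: Rational(-3288, 937) ≈ -3.5091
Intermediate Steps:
Function('b')(T) = Add(5, Mul(-2, T))
R = Rational(1096, 937) (R = Mul(1096, Pow(937, -1)) = Mul(1096, Rational(1, 937)) = Rational(1096, 937) ≈ 1.1697)
Mul(R, Function('b')(4)) = Mul(Rational(1096, 937), Add(5, Mul(-2, 4))) = Mul(Rational(1096, 937), Add(5, -8)) = Mul(Rational(1096, 937), -3) = Rational(-3288, 937)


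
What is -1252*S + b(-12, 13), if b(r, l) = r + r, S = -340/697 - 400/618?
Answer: 17699704/12669 ≈ 1397.1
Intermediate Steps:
S = -14380/12669 (S = -340*1/697 - 400*1/618 = -20/41 - 200/309 = -14380/12669 ≈ -1.1351)
b(r, l) = 2*r
-1252*S + b(-12, 13) = -1252*(-14380/12669) + 2*(-12) = 18003760/12669 - 24 = 17699704/12669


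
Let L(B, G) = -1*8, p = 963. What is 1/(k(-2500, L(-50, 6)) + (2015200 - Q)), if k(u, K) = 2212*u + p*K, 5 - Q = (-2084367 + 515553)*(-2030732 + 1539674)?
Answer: 1/770375142703 ≈ 1.2981e-12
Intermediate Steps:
Q = -770378665207 (Q = 5 - (-2084367 + 515553)*(-2030732 + 1539674) = 5 - (-1568814)*(-491058) = 5 - 1*770378665212 = 5 - 770378665212 = -770378665207)
L(B, G) = -8
k(u, K) = 963*K + 2212*u (k(u, K) = 2212*u + 963*K = 963*K + 2212*u)
1/(k(-2500, L(-50, 6)) + (2015200 - Q)) = 1/((963*(-8) + 2212*(-2500)) + (2015200 - 1*(-770378665207))) = 1/((-7704 - 5530000) + (2015200 + 770378665207)) = 1/(-5537704 + 770380680407) = 1/770375142703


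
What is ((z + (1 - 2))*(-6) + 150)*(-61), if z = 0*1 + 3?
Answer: -8418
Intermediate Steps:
z = 3 (z = 0 + 3 = 3)
((z + (1 - 2))*(-6) + 150)*(-61) = ((3 + (1 - 2))*(-6) + 150)*(-61) = ((3 - 1)*(-6) + 150)*(-61) = (2*(-6) + 150)*(-61) = (-12 + 150)*(-61) = 138*(-61) = -8418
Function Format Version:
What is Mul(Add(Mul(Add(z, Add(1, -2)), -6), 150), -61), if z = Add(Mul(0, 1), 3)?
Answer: -8418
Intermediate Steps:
z = 3 (z = Add(0, 3) = 3)
Mul(Add(Mul(Add(z, Add(1, -2)), -6), 150), -61) = Mul(Add(Mul(Add(3, Add(1, -2)), -6), 150), -61) = Mul(Add(Mul(Add(3, -1), -6), 150), -61) = Mul(Add(Mul(2, -6), 150), -61) = Mul(Add(-12, 150), -61) = Mul(138, -61) = -8418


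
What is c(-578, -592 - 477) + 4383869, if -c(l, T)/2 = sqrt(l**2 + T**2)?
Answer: 4383869 - 2*sqrt(1476845) ≈ 4.3814e+6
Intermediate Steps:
c(l, T) = -2*sqrt(T**2 + l**2) (c(l, T) = -2*sqrt(l**2 + T**2) = -2*sqrt(T**2 + l**2))
c(-578, -592 - 477) + 4383869 = -2*sqrt((-592 - 477)**2 + (-578)**2) + 4383869 = -2*sqrt((-1069)**2 + 334084) + 4383869 = -2*sqrt(1142761 + 334084) + 4383869 = -2*sqrt(1476845) + 4383869 = 4383869 - 2*sqrt(1476845)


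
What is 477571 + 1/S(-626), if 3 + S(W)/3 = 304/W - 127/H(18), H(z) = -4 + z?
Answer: 78835028443/165075 ≈ 4.7757e+5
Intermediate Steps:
S(W) = -507/14 + 912/W (S(W) = -9 + 3*(304/W - 127/(-4 + 18)) = -9 + 3*(304/W - 127/14) = -9 + 3*(-127/14 + 304/W) = -9 + (-381/14 + 912/W) = -507/14 + 912/W)
477571 + 1/S(-626) = 477571 + 1/(-507/14 + 912/(-626)) = 477571 + 1/(-507/14 + 912*(-1/626)) = 477571 + 1/(-507/14 - 456/313) = 477571 + 1/(-165075/4382) = 477571 - 4382/165075 = 78835028443/165075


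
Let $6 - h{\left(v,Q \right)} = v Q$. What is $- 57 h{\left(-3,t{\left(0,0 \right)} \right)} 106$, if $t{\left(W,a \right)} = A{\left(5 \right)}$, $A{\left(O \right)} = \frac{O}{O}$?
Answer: $-54378$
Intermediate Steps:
$A{\left(O \right)} = 1$
$t{\left(W,a \right)} = 1$
$h{\left(v,Q \right)} = 6 - Q v$ ($h{\left(v,Q \right)} = 6 - v Q = 6 - Q v$)
$- 57 h{\left(-3,t{\left(0,0 \right)} \right)} 106 = - 57 \left(6 - 1 \left(-3\right)\right) 106 = - 57 \left(6 + 3\right) 106 = \left(-57\right) 9 \cdot 106 = \left(-513\right) 106 = -54378$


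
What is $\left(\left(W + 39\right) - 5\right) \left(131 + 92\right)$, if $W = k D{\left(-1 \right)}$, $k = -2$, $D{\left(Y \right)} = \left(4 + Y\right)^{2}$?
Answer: $3568$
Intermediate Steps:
$W = -18$ ($W = - 2 \left(4 - 1\right)^{2} = - 2 \cdot 3^{2} = \left(-2\right) 9 = -18$)
$\left(\left(W + 39\right) - 5\right) \left(131 + 92\right) = \left(\left(-18 + 39\right) - 5\right) \left(131 + 92\right) = \left(21 - 5\right) 223 = 16 \cdot 223 = 3568$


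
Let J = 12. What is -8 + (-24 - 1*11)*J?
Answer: -428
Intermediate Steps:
-8 + (-24 - 1*11)*J = -8 + (-24 - 1*11)*12 = -8 + (-24 - 11)*12 = -8 - 35*12 = -8 - 420 = -428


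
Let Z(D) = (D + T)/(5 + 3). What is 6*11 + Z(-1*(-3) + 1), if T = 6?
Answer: 269/4 ≈ 67.250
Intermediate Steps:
Z(D) = ¾ + D/8 (Z(D) = (D + 6)/(5 + 3) = (6 + D)/8 = (6 + D)*(⅛) = ¾ + D/8)
6*11 + Z(-1*(-3) + 1) = 6*11 + (¾ + (-1*(-3) + 1)/8) = 66 + (¾ + (3 + 1)/8) = 66 + (¾ + (⅛)*4) = 66 + (¾ + ½) = 66 + 5/4 = 269/4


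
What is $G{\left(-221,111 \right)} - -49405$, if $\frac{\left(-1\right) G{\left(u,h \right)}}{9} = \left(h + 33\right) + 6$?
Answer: $48055$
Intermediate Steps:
$G{\left(u,h \right)} = -351 - 9 h$ ($G{\left(u,h \right)} = - 9 \left(\left(h + 33\right) + 6\right) = - 9 \left(\left(33 + h\right) + 6\right) = - 9 \left(39 + h\right) = -351 - 9 h$)
$G{\left(-221,111 \right)} - -49405 = \left(-351 - 999\right) - -49405 = \left(-351 - 999\right) + 49405 = -1350 + 49405 = 48055$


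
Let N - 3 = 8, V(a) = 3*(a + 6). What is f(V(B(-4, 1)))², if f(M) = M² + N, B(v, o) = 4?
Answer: 829921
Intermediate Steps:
V(a) = 18 + 3*a (V(a) = 3*(6 + a) = 18 + 3*a)
N = 11 (N = 3 + 8 = 11)
f(M) = 11 + M² (f(M) = M² + 11 = 11 + M²)
f(V(B(-4, 1)))² = (11 + (18 + 3*4)²)² = (11 + (18 + 12)²)² = (11 + 30²)² = (11 + 900)² = 911² = 829921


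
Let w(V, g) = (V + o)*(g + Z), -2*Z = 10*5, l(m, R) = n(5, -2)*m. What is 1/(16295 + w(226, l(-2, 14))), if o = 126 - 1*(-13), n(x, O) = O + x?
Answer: 1/4980 ≈ 0.00020080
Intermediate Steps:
o = 139 (o = 126 + 13 = 139)
l(m, R) = 3*m (l(m, R) = (-2 + 5)*m = 3*m)
Z = -25 (Z = -5*5 = -½*50 = -25)
w(V, g) = (-25 + g)*(139 + V) (w(V, g) = (V + 139)*(g - 25) = (139 + V)*(-25 + g) = (-25 + g)*(139 + V))
1/(16295 + w(226, l(-2, 14))) = 1/(16295 + (-3475 - 25*226 + 139*(3*(-2)) + 226*(3*(-2)))) = 1/(16295 + (-3475 - 5650 + 139*(-6) + 226*(-6))) = 1/(16295 + (-3475 - 5650 - 834 - 1356)) = 1/(16295 - 11315) = 1/4980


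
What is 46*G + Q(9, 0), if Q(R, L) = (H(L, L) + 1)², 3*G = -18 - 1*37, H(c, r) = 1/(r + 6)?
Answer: -30311/36 ≈ -841.97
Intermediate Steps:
H(c, r) = 1/(6 + r)
G = -55/3 (G = (-18 - 1*37)/3 = (-18 - 37)/3 = (⅓)*(-55) = -55/3 ≈ -18.333)
Q(R, L) = (1 + 1/(6 + L))² (Q(R, L) = (1/(6 + L) + 1)² = (1 + 1/(6 + L))²)
46*G + Q(9, 0) = 46*(-55/3) + (7 + 0)²/(6 + 0)² = -2530/3 + 7²/6² = -2530/3 + (1/36)*49 = -2530/3 + 49/36 = -30311/36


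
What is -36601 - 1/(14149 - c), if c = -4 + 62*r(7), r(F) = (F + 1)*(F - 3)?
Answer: -445397570/12169 ≈ -36601.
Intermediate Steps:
r(F) = (1 + F)*(-3 + F)
c = 1980 (c = -4 + 62*(-3 + 7² - 2*7) = -4 + 62*(-3 + 49 - 14) = -4 + 62*32 = -4 + 1984 = 1980)
-36601 - 1/(14149 - c) = -36601 - 1/(14149 - 1*1980) = -36601 - 1/(14149 - 1980) = -36601 - 1/12169 = -445397570/12169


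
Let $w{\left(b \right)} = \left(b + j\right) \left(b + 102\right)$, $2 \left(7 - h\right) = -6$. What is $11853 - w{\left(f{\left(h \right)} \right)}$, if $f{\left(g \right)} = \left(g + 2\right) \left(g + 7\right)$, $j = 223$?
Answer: $-118809$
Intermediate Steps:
$h = 10$ ($h = 7 - -3 = 7 + 3 = 10$)
$f{\left(g \right)} = \left(2 + g\right) \left(7 + g\right)$
$w{\left(b \right)} = \left(102 + b\right) \left(223 + b\right)$ ($w{\left(b \right)} = \left(b + 223\right) \left(b + 102\right) = \left(223 + b\right) \left(102 + b\right) = \left(102 + b\right) \left(223 + b\right)$)
$11853 - w{\left(f{\left(h \right)} \right)} = 11853 - \left(22746 + \left(14 + 10^{2} + 9 \cdot 10\right)^{2} + 325 \left(14 + 10^{2} + 9 \cdot 10\right)\right) = 11853 - \left(22746 + \left(14 + 100 + 90\right)^{2} + 325 \left(14 + 100 + 90\right)\right) = 11853 - \left(22746 + 204^{2} + 325 \cdot 204\right) = 11853 - \left(22746 + 41616 + 66300\right) = 11853 - 130662 = -118809$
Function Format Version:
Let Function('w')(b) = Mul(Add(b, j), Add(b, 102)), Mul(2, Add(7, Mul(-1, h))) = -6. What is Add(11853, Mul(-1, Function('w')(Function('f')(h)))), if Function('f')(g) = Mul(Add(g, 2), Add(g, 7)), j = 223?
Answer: -118809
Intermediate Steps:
h = 10 (h = Add(7, Mul(Rational(-1, 2), -6)) = Add(7, 3) = 10)
Function('f')(g) = Mul(Add(2, g), Add(7, g))
Function('w')(b) = Mul(Add(102, b), Add(223, b)) (Function('w')(b) = Mul(Add(b, 223), Add(b, 102)) = Mul(Add(223, b), Add(102, b)) = Mul(Add(102, b), Add(223, b)))
Add(11853, Mul(-1, Function('w')(Function('f')(h)))) = Add(11853, Mul(-1, Add(22746, Pow(Add(14, Pow(10, 2), Mul(9, 10)), 2), Mul(325, Add(14, Pow(10, 2), Mul(9, 10)))))) = Add(11853, Mul(-1, Add(22746, Pow(Add(14, 100, 90), 2), Mul(325, Add(14, 100, 90))))) = Add(11853, Mul(-1, Add(22746, Pow(204, 2), Mul(325, 204)))) = Add(11853, Mul(-1, Add(22746, 41616, 66300))) = Add(11853, Mul(-1, 130662)) = Add(11853, -130662) = -118809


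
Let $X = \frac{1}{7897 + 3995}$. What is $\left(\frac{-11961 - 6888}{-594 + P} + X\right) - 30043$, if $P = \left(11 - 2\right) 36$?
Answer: $- \frac{5346617419}{178380} \approx -29973.0$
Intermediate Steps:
$P = 324$ ($P = 9 \cdot 36 = 324$)
$X = \frac{1}{11892} \approx 8.409 \cdot 10^{-5}$
$\left(\frac{-11961 - 6888}{-594 + P} + X\right) - 30043 = \left(\frac{-11961 - 6888}{-594 + 324} + \frac{1}{11892}\right) - 30043 = \left(- \frac{18849}{-270} + \frac{1}{11892}\right) - 30043 = \left(\left(-18849\right) \left(- \frac{1}{270}\right) + \frac{1}{11892}\right) - 30043 = \left(\frac{6283}{90} + \frac{1}{11892}\right) - 30043 = \frac{12452921}{178380} - 30043 = - \frac{5346617419}{178380}$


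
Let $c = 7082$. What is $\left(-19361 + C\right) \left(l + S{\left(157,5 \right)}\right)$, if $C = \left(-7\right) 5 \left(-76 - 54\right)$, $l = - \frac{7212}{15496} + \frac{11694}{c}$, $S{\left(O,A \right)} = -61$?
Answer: $\frac{12152736812409}{13717834} \approx 8.8591 \cdot 10^{5}$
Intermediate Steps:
$l = \frac{16266855}{13717834}$ ($l = - \frac{7212}{15496} + \frac{11694}{7082} = \left(-7212\right) \frac{1}{15496} + 11694 \cdot \frac{1}{7082} = - \frac{1803}{3874} + \frac{5847}{3541} = \frac{16266855}{13717834} \approx 1.1858$)
$C = 4550$ ($C = \left(-35\right) \left(-130\right) = 4550$)
$\left(-19361 + C\right) \left(l + S{\left(157,5 \right)}\right) = \left(-19361 + 4550\right) \left(\frac{16266855}{13717834} - 61\right) = \left(-14811\right) \left(- \frac{820521019}{13717834}\right) = \frac{12152736812409}{13717834}$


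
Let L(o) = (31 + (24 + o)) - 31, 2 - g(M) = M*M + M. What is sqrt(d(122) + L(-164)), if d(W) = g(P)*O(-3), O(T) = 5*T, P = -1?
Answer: I*sqrt(170) ≈ 13.038*I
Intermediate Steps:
g(M) = 2 - M - M**2 (g(M) = 2 - (M*M + M) = 2 - (M**2 + M) = 2 - (M + M**2) = 2 + (-M - M**2) = 2 - M - M**2)
L(o) = 24 + o (L(o) = (55 + o) - 31 = 24 + o)
d(W) = -30 (d(W) = (2 - 1*(-1) - 1*(-1)**2)*(5*(-3)) = (2 + 1 - 1*1)*(-15) = (2 + 1 - 1)*(-15) = 2*(-15) = -30)
sqrt(d(122) + L(-164)) = sqrt(-30 + (24 - 164)) = sqrt(-30 - 140) = sqrt(-170) = I*sqrt(170)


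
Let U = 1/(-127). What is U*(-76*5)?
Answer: 380/127 ≈ 2.9921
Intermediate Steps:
U = -1/127 ≈ -0.0078740
U*(-76*5) = -(-76)*5/127 = -1/127*(-380) = 380/127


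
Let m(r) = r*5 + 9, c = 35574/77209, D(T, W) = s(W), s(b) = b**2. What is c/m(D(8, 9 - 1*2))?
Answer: 1617/891413 ≈ 0.0018140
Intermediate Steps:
D(T, W) = W**2
c = 3234/7019 (c = 35574*(1/77209) = 3234/7019 ≈ 0.46075)
m(r) = 9 + 5*r (m(r) = 5*r + 9 = 9 + 5*r)
c/m(D(8, 9 - 1*2)) = 3234/(7019*(9 + 5*(9 - 1*2)**2)) = 3234/(7019*(9 + 5*(9 - 2)**2)) = 3234/(7019*(9 + 5*7**2)) = 3234/(7019*(9 + 5*49)) = 3234/(7019*(9 + 245)) = (3234/7019)/254 = (3234/7019)*(1/254) = 1617/891413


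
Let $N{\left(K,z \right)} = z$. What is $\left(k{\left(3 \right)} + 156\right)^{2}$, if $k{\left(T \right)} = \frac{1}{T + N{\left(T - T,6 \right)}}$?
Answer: $\frac{1974025}{81} \approx 24371.0$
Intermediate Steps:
$k{\left(T \right)} = \frac{1}{6 + T}$ ($k{\left(T \right)} = \frac{1}{T + 6} = \frac{1}{6 + T}$)
$\left(k{\left(3 \right)} + 156\right)^{2} = \left(\frac{1}{6 + 3} + 156\right)^{2} = \left(\frac{1}{9} + 156\right)^{2} = \left(\frac{1405}{9}\right)^{2} = \frac{1974025}{81}$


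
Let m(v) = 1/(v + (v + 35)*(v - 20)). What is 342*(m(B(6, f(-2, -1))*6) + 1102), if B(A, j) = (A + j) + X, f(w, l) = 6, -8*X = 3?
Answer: 31845572820/84497 ≈ 3.7688e+5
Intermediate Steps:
X = -3/8 (X = -⅛*3 = -3/8 ≈ -0.37500)
B(A, j) = -3/8 + A + j (B(A, j) = (A + j) - 3/8 = -3/8 + A + j)
m(v) = 1/(v + (-20 + v)*(35 + v)) (m(v) = 1/(v + (35 + v)*(-20 + v)) = 1/(v + (-20 + v)*(35 + v)))
342*(m(B(6, f(-2, -1))*6) + 1102) = 342*(1/(-700 + ((-3/8 + 6 + 6)*6)² + 16*((-3/8 + 6 + 6)*6)) + 1102) = 342*(1/(-700 + ((93/8)*6)² + 16*((93/8)*6)) + 1102) = 342*(1/(-700 + (279/4)² + 16*(279/4)) + 1102) = 342*(1/(-700 + 77841/16 + 1116) + 1102) = 342*(1/(84497/16) + 1102) = 342*(16/84497 + 1102) = 342*(93115710/84497) = 31845572820/84497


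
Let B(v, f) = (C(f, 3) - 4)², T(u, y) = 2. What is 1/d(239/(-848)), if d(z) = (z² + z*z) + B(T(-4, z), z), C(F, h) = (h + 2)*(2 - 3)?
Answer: 359552/29180833 ≈ 0.012322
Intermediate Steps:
C(F, h) = -2 - h (C(F, h) = (2 + h)*(-1) = -2 - h)
B(v, f) = 81 (B(v, f) = ((-2 - 1*3) - 4)² = ((-2 - 3) - 4)² = (-5 - 4)² = (-9)² = 81)
d(z) = 81 + 2*z² (d(z) = (z² + z*z) + 81 = (z² + z²) + 81 = 2*z² + 81 = 81 + 2*z²)
1/d(239/(-848)) = 1/(81 + 2*(239/(-848))²) = 1/(81 + 2*(239*(-1/848))²) = 1/(81 + 2*(-239/848)²) = 1/(81 + 2*(57121/719104)) = 1/(81 + 57121/359552) = 1/(29180833/359552) = 359552/29180833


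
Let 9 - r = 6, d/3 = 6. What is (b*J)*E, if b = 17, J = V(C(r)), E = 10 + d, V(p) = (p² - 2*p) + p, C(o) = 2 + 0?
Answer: 952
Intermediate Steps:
d = 18 (d = 3*6 = 18)
r = 3 (r = 9 - 1*6 = 9 - 6 = 3)
C(o) = 2
V(p) = p² - p
E = 28 (E = 10 + 18 = 28)
J = 2 (J = 2*(-1 + 2) = 2*1 = 2)
(b*J)*E = (17*2)*28 = 34*28 = 952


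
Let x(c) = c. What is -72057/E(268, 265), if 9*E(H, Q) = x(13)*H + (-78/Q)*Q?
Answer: -648513/3406 ≈ -190.40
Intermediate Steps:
E(H, Q) = -26/3 + 13*H/9 (E(H, Q) = (13*H + (-78/Q)*Q)/9 = (13*H - 78)/9 = (-78 + 13*H)/9 = -26/3 + 13*H/9)
-72057/E(268, 265) = -72057/(-26/3 + (13/9)*268) = -72057/(-26/3 + 3484/9) = -72057/3406/9 = -72057*9/3406 = -648513/3406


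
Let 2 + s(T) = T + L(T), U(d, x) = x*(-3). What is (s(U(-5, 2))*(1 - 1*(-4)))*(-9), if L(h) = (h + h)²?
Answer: -6120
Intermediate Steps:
U(d, x) = -3*x
L(h) = 4*h² (L(h) = (2*h)² = 4*h²)
s(T) = -2 + T + 4*T² (s(T) = -2 + (T + 4*T²) = -2 + T + 4*T²)
(s(U(-5, 2))*(1 - 1*(-4)))*(-9) = ((-2 - 3*2 + 4*(-3*2)²)*(1 - 1*(-4)))*(-9) = ((-2 - 6 + 4*(-6)²)*(1 + 4))*(-9) = ((-2 - 6 + 4*36)*5)*(-9) = ((-2 - 6 + 144)*5)*(-9) = (136*5)*(-9) = 680*(-9) = -6120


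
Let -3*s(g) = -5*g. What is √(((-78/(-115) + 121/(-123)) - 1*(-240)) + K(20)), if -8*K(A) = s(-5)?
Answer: √85629765670/18860 ≈ 15.516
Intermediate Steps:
s(g) = 5*g/3 (s(g) = -(-5)*g/3 = 5*g/3)
K(A) = 25/24 (K(A) = -5*(-5)/24 = -⅛*(-25/3) = 25/24)
√(((-78/(-115) + 121/(-123)) - 1*(-240)) + K(20)) = √(((-78/(-115) + 121/(-123)) - 1*(-240)) + 25/24) = √(((-78*(-1/115) + 121*(-1/123)) + 240) + 25/24) = √(((78/115 - 121/123) + 240) + 25/24) = √((-4321/14145 + 240) + 25/24) = √(3390479/14145 + 25/24) = √(9080569/37720) = √85629765670/18860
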